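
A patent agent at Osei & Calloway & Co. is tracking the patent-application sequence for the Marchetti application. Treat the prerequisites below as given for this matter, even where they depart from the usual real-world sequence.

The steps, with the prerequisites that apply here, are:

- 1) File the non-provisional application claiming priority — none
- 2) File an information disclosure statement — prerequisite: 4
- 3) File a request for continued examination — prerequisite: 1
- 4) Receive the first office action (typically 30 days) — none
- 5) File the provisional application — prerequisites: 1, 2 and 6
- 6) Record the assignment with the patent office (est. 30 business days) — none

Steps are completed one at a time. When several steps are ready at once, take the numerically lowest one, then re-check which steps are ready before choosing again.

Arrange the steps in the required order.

1, 4 and 6 have no prerequisites; 1 has the earlier label, so 1 is first.
Ready: 3, 4 and 6. 3 has the earlier label → 3.
Now 4 and 6 have their prerequisites met. 4 has the earlier label, so 4 next.
2 now also ready, so the ready set is {2, 6}; 2 has the earlier label → 2.
Next only 6 has its prerequisites met → 6.
5 needed 1, 2 and 6, now all done → 5.

1, 3, 4, 2, 6, 5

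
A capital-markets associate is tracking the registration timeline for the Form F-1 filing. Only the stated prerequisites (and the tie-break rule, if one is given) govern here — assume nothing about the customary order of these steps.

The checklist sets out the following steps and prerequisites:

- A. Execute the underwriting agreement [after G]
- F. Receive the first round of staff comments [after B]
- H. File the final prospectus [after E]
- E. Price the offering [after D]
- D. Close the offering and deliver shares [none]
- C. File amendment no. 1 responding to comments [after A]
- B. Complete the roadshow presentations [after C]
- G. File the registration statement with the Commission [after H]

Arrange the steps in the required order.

Only D has no prerequisites, so it is first.
E is the only step now ready → E.
That leaves H as the only ready step → H.
That leaves G as the only ready step → G.
A needed G, now all done → A.
Next only C has its prerequisites met → C.
B needed C, now all done → B.
That leaves F as the only ready step → F.

D E H G A C B F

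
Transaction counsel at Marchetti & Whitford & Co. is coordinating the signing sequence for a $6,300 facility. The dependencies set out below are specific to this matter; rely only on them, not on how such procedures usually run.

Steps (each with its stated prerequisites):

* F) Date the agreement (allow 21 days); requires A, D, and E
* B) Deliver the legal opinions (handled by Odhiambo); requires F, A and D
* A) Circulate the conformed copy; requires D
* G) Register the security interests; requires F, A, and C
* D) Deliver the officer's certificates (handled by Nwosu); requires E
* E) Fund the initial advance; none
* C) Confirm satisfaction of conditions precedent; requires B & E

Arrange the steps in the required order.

E is the only step with nothing outstanding, so it goes first.
Next only D has its prerequisites met → D.
A needed D, now all done → A.
Next only F has its prerequisites met → F.
B needed F, A and D, now all done → B.
C needed B and E, now all done → C.
That leaves G as the only ready step → G.

E D A F B C G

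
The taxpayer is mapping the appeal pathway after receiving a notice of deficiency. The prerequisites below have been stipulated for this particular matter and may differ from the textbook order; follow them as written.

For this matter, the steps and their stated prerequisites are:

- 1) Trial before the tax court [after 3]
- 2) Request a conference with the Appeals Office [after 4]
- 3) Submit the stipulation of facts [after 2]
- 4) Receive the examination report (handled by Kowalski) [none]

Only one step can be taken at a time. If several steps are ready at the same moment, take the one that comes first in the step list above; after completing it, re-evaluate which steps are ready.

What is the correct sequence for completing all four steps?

Only 4 has no prerequisites, so it is first.
Next only 2 has its prerequisites met → 2.
3 is the only step now ready → 3.
1 needed 3, now all done → 1.

4, 2, 3, 1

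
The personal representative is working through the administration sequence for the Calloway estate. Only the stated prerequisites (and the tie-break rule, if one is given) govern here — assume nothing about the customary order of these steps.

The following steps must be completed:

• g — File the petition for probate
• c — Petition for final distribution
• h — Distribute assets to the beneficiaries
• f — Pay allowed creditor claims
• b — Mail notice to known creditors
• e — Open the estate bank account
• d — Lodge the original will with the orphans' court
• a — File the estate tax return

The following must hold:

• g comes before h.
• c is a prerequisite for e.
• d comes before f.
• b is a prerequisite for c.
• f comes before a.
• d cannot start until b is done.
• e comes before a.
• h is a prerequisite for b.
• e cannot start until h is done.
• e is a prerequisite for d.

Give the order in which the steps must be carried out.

Only g has no prerequisites, so it is first.
h needed g, now all done → h.
b is the only step now ready → b.
c needed b, now all done → c.
That leaves e as the only ready step → e.
d is the only step now ready → d.
f needed d, now all done → f.
a is the only step now ready → a.

g, h, b, c, e, d, f, a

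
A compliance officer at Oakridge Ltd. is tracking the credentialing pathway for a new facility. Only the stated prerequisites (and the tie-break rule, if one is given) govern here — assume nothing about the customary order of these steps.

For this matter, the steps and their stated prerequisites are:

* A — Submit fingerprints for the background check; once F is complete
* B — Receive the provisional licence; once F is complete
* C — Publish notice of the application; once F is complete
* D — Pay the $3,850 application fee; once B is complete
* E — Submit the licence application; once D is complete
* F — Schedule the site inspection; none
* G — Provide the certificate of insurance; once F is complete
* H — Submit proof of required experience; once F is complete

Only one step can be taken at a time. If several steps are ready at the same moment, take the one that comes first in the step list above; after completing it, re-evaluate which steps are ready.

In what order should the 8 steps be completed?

F, A, B, C, D, E, G, H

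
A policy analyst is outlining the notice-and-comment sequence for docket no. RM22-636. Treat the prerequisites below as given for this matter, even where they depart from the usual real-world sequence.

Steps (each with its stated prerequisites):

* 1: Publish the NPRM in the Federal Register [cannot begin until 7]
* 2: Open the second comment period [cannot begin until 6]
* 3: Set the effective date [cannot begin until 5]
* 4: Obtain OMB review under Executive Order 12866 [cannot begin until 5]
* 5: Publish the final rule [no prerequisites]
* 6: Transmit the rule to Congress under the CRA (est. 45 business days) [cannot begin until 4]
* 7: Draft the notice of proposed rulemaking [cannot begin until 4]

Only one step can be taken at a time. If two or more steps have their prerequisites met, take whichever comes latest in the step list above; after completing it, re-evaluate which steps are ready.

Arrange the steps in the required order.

5 → 4 → 7 → 6 → 3 → 2 → 1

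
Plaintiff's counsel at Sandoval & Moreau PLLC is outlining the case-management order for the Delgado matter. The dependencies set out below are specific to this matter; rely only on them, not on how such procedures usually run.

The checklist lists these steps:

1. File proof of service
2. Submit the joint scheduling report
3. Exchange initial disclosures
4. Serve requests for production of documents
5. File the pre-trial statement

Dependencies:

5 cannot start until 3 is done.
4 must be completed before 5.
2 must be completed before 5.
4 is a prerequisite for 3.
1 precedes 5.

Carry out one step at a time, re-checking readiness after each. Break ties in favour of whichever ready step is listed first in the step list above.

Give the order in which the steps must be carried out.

Nothing is required for 1, 2 and 4. 1 is listed earlier → 1 first.
Ready: 2 and 4. 2 is listed earlier → 2.
4 is the only step now ready → 4.
3 is the only step now ready → 3.
5 needed 1, 2, 3 and 4, now all done → 5.

1 2 4 3 5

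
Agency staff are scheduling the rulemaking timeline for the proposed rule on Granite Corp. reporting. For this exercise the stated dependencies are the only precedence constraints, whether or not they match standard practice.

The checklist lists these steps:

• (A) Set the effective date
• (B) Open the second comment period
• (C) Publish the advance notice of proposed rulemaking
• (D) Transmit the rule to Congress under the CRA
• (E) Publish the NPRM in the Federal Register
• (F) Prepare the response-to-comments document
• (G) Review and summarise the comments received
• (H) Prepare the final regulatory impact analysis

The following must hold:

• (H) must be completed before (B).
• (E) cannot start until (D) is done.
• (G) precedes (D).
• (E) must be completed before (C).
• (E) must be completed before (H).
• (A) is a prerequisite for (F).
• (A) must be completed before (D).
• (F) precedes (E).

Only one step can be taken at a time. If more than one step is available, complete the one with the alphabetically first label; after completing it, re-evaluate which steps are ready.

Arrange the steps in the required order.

(A), (F), (G), (D), (E), (C), (H), (B)

Nothing is required for (A) and (G). (A) has the earlier label → (A) first.
(F) now also ready, so the ready set is {(F), (G)}; (F) has the earlier label → (F).
That leaves (G) as the only ready step → (G).
(D) needed (A) and (G), now all done → (D).
(E) needed (D) and (F), now all done → (E).
Now (C) and (H) have their prerequisites met. (C) has the earlier label, so (C) next.
(H) needed (E), now all done → (H).
(B) needed (H), now all done → (B).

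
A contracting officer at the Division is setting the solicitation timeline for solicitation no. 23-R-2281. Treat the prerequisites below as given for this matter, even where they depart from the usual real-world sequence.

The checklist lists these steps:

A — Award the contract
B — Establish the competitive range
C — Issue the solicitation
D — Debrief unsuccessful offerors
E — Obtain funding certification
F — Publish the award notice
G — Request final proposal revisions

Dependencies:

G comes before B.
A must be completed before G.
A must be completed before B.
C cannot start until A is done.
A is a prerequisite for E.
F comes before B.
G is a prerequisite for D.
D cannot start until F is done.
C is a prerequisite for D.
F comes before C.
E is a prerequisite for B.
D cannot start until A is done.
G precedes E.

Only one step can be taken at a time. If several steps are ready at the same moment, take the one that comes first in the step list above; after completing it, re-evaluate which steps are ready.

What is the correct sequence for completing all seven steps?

A F C G D E B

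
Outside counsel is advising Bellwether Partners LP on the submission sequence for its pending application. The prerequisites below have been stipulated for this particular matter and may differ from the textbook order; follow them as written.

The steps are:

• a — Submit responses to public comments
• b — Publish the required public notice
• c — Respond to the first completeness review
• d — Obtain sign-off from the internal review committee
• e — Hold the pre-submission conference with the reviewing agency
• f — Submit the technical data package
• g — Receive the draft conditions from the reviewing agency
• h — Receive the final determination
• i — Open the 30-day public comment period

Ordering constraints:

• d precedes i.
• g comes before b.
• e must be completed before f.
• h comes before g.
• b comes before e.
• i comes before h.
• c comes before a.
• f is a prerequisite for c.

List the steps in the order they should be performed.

d → i → h → g → b → e → f → c → a

Only d has no prerequisites, so it is first.
i needed d, now all done → i.
h is the only step now ready → h.
g needed h, now all done → g.
b needed g, now all done → b.
e is the only step now ready → e.
f needed e, now all done → f.
c needed f, now all done → c.
a needed c, now all done → a.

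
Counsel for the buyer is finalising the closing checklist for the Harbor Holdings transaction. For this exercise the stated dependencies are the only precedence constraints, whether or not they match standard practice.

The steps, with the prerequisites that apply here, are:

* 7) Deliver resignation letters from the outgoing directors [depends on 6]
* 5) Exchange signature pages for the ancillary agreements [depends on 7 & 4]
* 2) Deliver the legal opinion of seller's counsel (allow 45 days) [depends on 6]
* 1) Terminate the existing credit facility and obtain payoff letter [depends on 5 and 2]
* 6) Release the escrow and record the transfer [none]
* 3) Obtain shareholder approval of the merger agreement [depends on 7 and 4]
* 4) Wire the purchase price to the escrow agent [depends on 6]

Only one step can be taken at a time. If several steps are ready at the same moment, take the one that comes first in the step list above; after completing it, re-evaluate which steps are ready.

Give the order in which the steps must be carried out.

6 has no prerequisites → 6 first.
Now 7, 2 and 4 have their prerequisites met. 7 is listed earlier, so 7 next.
2 and 4 are both available; 2 is listed earlier → 2.
Next only 4 has its prerequisites met → 4.
5 and 3 are both available; 5 is listed earlier → 5.
1 and 3 are both available; 1 is listed earlier → 1.
Next only 3 has its prerequisites met → 3.

6, 7, 2, 4, 5, 1, 3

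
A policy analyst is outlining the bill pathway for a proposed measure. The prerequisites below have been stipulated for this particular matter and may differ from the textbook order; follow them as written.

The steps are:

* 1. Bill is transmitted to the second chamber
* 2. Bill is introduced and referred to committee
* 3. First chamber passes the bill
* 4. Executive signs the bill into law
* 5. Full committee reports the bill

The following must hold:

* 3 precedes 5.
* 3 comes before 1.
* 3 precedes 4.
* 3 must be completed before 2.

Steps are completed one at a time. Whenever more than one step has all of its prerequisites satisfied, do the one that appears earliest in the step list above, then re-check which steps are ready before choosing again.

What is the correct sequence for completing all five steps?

3, 1, 2, 4, 5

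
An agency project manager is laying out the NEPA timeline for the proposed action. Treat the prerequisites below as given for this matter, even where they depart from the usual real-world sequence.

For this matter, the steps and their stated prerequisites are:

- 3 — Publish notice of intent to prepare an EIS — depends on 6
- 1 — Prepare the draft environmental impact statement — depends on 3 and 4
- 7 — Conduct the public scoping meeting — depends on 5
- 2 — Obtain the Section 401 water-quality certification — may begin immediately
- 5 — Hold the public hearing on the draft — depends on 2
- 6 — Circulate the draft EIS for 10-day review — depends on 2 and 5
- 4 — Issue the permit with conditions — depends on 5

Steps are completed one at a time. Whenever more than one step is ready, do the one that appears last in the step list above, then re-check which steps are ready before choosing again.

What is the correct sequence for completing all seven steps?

2 → 5 → 4 → 6 → 7 → 3 → 1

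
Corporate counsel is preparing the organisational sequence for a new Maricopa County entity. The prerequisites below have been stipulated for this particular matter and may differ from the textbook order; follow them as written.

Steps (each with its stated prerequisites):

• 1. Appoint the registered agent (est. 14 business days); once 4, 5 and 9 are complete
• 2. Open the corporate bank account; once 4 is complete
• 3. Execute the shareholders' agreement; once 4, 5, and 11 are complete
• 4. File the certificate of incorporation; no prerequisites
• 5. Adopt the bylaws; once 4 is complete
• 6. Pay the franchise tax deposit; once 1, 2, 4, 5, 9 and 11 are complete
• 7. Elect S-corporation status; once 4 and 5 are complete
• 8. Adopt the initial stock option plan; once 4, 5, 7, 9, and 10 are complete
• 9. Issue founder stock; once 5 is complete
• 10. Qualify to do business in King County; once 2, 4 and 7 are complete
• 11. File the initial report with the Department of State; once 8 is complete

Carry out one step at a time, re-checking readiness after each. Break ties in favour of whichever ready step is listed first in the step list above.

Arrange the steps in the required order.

4 has no prerequisites → 4 first.
2 and 5 are both available; 2 is listed earlier → 2.
5 is the only step now ready → 5.
Ready: 7 and 9. 7 is listed earlier → 7.
10 now also ready, so the ready set is {9, 10}; 9 is listed earlier → 9.
1 now also ready, so the ready set is {1, 10}; 1 is listed earlier → 1.
10 needed 2, 4 and 7, now all done → 10.
8 is the only step now ready → 8.
11 needed 8, now all done → 11.
Now 3 and 6 have their prerequisites met. 3 is listed earlier, so 3 next.
6 needed 1, 2, 4, 5, 9 and 11, now all done → 6.

4 2 5 7 9 1 10 8 11 3 6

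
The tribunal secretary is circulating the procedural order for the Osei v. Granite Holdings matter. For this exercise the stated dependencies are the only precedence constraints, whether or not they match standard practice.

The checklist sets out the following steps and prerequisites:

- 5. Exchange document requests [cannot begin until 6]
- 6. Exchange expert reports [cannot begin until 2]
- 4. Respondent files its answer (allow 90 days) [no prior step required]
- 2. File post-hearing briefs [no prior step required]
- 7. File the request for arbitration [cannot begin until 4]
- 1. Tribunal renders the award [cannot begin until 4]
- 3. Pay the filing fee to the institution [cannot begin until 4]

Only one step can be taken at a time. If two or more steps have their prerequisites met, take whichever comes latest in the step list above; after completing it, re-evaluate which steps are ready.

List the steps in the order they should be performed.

2, 4, 3, 1, 7, 6, 5

2 and 4 have no prerequisites; 2 is listed later, so 2 is first.
6 now also ready, so the ready set is {4, 6}; 4 is listed later → 4.
3, 1 and 7 now also ready, so the ready set is {3, 1, 7, 6}; 3 is listed later → 3.
Ready: 1, 7 and 6. 1 is listed later → 1.
7 and 6 are both available; 7 is listed later → 7.
That leaves 6 as the only ready step → 6.
5 is the only step now ready → 5.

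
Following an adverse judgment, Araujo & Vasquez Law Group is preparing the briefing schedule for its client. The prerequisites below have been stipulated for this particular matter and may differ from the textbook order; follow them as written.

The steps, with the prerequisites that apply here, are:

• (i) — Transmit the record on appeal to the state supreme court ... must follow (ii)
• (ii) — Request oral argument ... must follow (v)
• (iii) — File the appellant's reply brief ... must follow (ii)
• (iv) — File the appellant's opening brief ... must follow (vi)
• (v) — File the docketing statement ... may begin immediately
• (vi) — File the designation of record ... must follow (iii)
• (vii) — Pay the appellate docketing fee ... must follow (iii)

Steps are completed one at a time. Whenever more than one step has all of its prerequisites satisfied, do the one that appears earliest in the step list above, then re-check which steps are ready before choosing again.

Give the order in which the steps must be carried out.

(v) (ii) (i) (iii) (vi) (iv) (vii)

(v) has no prerequisites → (v) first.
Next only (ii) has its prerequisites met → (ii).
Now (i) and (iii) have their prerequisites met. (i) is listed earlier, so (i) next.
(iii) needed (ii), now all done → (iii).
(vi) and (vii) are both available; (vi) is listed earlier → (vi).
(iv) and (vii) are both available; (iv) is listed earlier → (iv).
That leaves (vii) as the only ready step → (vii).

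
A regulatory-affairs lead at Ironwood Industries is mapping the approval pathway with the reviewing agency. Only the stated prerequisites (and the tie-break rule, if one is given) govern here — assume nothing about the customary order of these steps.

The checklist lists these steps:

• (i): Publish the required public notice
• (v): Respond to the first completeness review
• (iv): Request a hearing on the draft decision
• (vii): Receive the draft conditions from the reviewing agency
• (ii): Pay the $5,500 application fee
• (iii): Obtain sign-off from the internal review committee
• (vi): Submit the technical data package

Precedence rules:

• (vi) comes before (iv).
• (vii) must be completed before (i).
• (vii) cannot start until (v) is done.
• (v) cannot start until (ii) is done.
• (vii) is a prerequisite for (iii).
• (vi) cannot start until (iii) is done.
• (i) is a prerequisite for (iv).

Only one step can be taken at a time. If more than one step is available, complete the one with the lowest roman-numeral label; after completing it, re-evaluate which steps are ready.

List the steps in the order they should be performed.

(ii) is the only step with nothing outstanding, so it goes first.
That leaves (v) as the only ready step → (v).
That leaves (vii) as the only ready step → (vii).
Ready: (i) and (iii). (i) has the earlier label → (i).
Next only (iii) has its prerequisites met → (iii).
(vi) needed (iii), now all done → (vi).
Next only (iv) has its prerequisites met → (iv).

(ii), (v), (vii), (i), (iii), (vi), (iv)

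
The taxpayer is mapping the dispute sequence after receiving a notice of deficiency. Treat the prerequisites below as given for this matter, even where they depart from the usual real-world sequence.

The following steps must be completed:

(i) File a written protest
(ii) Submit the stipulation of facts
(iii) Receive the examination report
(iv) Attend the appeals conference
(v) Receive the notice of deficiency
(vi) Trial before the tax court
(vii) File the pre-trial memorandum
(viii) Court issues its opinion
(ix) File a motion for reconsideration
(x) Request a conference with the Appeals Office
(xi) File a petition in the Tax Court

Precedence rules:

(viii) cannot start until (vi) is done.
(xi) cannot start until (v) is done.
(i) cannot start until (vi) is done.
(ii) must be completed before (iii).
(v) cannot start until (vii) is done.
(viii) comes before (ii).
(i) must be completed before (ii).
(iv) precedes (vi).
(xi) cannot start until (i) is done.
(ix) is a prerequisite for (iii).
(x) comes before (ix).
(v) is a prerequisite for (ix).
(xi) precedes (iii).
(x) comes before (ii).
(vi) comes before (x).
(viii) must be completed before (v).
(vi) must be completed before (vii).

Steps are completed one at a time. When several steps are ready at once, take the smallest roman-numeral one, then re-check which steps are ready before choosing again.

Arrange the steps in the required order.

(iv), (vi), (i), (vii), (viii), (v), (x), (ii), (ix), (xi), (iii)

Only (iv) has no prerequisites, so it is first.
(vi) needed (iv), now all done → (vi).
Ready: (i), (vii), (viii) and (x). (i) has the earlier label → (i).
Now (vii), (viii) and (x) have their prerequisites met. (vii) has the earlier label, so (vii) next.
(viii) and (x) are both available; (viii) has the earlier label → (viii).
(v) now also ready, so the ready set is {(v), (x)}; (v) has the earlier label → (v).
(xi) now also ready, so the ready set is {(x), (xi)}; (x) has the earlier label → (x).
(ii) and (ix) now also ready, so the ready set is {(ii), (ix), (xi)}; (ii) has the earlier label → (ii).
Ready: (ix) and (xi). (ix) has the earlier label → (ix).
(xi) is the only step now ready → (xi).
That leaves (iii) as the only ready step → (iii).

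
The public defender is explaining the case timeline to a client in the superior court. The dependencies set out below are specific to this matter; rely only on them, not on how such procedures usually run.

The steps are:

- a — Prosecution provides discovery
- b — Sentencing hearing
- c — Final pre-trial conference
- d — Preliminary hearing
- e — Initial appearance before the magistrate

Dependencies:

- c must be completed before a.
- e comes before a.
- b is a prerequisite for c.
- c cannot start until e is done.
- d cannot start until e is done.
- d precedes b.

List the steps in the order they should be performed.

e has no prerequisites → e first.
Next only d has its prerequisites met → d.
b needed d, now all done → b.
That leaves c as the only ready step → c.
That leaves a as the only ready step → a.

e, d, b, c, a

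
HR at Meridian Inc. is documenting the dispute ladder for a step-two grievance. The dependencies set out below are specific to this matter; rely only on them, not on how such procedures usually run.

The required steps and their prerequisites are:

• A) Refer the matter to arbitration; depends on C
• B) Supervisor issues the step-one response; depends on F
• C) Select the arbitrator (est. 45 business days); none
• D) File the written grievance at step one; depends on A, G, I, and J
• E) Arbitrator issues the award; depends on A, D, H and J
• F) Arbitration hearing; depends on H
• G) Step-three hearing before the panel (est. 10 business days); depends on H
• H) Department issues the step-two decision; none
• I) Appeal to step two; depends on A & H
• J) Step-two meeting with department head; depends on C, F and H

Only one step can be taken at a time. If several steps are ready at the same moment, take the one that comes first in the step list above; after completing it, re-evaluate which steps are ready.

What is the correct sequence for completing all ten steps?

C, A, H, F, B, G, I, J, D, E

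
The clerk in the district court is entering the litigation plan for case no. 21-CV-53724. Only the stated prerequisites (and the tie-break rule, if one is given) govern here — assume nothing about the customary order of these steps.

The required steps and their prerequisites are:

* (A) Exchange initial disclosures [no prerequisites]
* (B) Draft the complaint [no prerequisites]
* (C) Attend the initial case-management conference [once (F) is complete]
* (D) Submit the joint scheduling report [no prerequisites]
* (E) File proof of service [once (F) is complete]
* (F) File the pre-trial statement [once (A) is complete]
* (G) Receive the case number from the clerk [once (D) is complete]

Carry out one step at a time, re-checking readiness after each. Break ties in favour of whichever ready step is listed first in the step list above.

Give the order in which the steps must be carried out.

(A) (B) (D) (F) (C) (E) (G)

Nothing is required for (A), (B) and (D). (A) is listed earlier → (A) first.
(F) now also ready, so the ready set is {(B), (D), (F)}; (B) is listed earlier → (B).
(D) and (F) are both available; (D) is listed earlier → (D).
Now (F) and (G) have their prerequisites met. (F) is listed earlier, so (F) next.
(C) and (E) now also ready, so the ready set is {(C), (E), (G)}; (C) is listed earlier → (C).
(E) and (G) are both available; (E) is listed earlier → (E).
(G) is the only step now ready → (G).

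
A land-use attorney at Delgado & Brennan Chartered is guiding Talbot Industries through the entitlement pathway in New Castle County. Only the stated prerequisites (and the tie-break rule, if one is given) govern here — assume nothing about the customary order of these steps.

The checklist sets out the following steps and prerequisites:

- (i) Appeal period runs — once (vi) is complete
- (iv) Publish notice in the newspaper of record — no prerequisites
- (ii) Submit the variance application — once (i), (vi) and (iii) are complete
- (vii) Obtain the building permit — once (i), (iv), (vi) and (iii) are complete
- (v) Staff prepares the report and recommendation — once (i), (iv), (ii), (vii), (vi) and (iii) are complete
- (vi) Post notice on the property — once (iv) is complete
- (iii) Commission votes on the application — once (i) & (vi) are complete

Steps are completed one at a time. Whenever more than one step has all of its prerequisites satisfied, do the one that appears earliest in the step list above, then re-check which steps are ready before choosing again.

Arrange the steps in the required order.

(iv) (vi) (i) (iii) (ii) (vii) (v)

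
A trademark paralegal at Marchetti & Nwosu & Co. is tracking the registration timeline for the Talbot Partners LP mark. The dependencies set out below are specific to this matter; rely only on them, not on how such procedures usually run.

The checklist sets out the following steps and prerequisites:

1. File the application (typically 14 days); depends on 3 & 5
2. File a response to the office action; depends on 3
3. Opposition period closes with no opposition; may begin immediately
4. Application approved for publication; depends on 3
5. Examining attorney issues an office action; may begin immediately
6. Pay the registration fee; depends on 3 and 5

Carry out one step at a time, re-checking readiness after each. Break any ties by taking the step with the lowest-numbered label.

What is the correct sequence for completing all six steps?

3, 2, 4, 5, 1, 6

3 and 5 have no prerequisites; 3 has the earlier label, so 3 is first.
Now 2, 4 and 5 have their prerequisites met. 2 has the earlier label, so 2 next.
Ready: 4 and 5. 4 has the earlier label → 4.
Next only 5 has its prerequisites met → 5.
1 and 6 are both available; 1 has the earlier label → 1.
6 needed 3 and 5, now all done → 6.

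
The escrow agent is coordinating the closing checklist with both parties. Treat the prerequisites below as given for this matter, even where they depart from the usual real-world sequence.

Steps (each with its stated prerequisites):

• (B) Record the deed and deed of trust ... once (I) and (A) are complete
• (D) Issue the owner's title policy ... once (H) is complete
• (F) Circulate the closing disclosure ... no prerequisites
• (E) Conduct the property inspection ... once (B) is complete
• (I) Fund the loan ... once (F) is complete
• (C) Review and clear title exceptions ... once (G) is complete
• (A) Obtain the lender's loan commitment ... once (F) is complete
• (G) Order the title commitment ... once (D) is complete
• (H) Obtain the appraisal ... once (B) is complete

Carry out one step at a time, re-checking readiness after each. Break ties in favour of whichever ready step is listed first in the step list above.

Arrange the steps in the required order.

Only (F) has no prerequisites, so it is first.
Ready: (I) and (A). (I) is listed earlier → (I).
(A) is the only step now ready → (A).
That leaves (B) as the only ready step → (B).
Now (E) and (H) have their prerequisites met. (E) is listed earlier, so (E) next.
(H) needed (B), now all done → (H).
(D) needed (H), now all done → (D).
That leaves (G) as the only ready step → (G).
(C) needed (G), now all done → (C).

(F) (I) (A) (B) (E) (H) (D) (G) (C)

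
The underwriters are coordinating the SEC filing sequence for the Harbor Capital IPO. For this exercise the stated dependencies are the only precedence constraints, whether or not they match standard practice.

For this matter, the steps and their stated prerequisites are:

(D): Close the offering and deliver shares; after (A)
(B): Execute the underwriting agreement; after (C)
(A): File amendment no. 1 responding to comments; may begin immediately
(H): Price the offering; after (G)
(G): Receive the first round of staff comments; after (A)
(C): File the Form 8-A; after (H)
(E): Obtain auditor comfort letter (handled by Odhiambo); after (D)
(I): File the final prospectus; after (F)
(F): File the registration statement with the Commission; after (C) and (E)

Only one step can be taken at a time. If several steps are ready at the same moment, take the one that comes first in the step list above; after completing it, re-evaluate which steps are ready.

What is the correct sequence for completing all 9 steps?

(A) is the only step with nothing outstanding, so it goes first.
Now (D) and (G) have their prerequisites met. (D) is listed earlier, so (D) next.
Ready: (G) and (E). (G) is listed earlier → (G).
(H) now also ready, so the ready set is {(H), (E)}; (H) is listed earlier → (H).
(C) now also ready, so the ready set is {(C), (E)}; (C) is listed earlier → (C).
(B) and (E) are both available; (B) is listed earlier → (B).
(E) is the only step now ready → (E).
(F) needed (C) and (E), now all done → (F).
Next only (I) has its prerequisites met → (I).

(A), (D), (G), (H), (C), (B), (E), (F), (I)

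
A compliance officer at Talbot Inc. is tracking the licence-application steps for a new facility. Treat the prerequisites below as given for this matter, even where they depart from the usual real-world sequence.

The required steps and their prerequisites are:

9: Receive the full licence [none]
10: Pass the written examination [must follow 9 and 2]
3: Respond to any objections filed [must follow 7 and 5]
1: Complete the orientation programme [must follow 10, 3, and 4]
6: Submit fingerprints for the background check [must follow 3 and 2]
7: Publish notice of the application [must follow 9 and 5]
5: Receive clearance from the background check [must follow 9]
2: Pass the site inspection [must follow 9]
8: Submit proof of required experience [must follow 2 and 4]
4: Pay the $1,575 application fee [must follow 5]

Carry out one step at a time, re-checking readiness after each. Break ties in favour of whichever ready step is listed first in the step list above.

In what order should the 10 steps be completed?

9, 5, 7, 3, 2, 10, 6, 4, 1, 8

Only 9 has no prerequisites, so it is first.
5 and 2 are both available; 5 is listed earlier → 5.
7, 2 and 4 are all available; 7 is listed earlier → 7.
3, 2 and 4 are all available; 3 is listed earlier → 3.
Now 2 and 4 have their prerequisites met. 2 is listed earlier, so 2 next.
10 and 6 now also ready, so the ready set is {10, 6, 4}; 10 is listed earlier → 10.
Ready: 6 and 4. 6 is listed earlier → 6.
4 is the only step now ready → 4.
Ready: 1 and 8. 1 is listed earlier → 1.
8 is the only step now ready → 8.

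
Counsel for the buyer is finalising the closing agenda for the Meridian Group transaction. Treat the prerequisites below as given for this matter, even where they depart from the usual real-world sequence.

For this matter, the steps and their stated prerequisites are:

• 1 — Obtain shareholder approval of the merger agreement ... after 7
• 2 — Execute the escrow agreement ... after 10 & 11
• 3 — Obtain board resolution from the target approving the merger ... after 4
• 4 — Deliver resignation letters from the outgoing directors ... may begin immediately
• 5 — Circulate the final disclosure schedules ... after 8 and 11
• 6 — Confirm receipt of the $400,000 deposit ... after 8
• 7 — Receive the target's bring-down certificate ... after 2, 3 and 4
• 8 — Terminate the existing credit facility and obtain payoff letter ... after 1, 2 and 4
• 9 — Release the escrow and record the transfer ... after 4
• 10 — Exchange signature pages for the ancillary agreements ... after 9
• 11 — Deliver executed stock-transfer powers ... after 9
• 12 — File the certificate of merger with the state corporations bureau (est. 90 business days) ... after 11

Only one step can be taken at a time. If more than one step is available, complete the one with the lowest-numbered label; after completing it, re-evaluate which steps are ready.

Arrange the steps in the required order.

4 3 9 10 11 2 7 1 8 5 6 12

4 is the only step with nothing outstanding, so it goes first.
3 and 9 are both available; 3 has the earlier label → 3.
9 needed 4, now all done → 9.
10 and 11 are both available; 10 has the earlier label → 10.
That leaves 11 as the only ready step → 11.
2 and 12 are both available; 2 has the earlier label → 2.
7 and 12 are both available; 7 has the earlier label → 7.
Ready: 1 and 12. 1 has the earlier label → 1.
8 now also ready, so the ready set is {8, 12}; 8 has the earlier label → 8.
Ready: 5, 6 and 12. 5 has the earlier label → 5.
Ready: 6 and 12. 6 has the earlier label → 6.
That leaves 12 as the only ready step → 12.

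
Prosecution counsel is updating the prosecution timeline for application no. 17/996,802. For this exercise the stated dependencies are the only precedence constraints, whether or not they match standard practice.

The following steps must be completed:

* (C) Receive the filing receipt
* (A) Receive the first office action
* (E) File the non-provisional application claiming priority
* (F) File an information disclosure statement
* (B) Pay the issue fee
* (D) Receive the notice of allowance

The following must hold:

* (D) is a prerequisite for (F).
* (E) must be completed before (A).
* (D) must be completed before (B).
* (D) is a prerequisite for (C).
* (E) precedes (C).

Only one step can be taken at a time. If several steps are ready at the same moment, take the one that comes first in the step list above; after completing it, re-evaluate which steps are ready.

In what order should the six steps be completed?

(E), (A), (D), (C), (F), (B)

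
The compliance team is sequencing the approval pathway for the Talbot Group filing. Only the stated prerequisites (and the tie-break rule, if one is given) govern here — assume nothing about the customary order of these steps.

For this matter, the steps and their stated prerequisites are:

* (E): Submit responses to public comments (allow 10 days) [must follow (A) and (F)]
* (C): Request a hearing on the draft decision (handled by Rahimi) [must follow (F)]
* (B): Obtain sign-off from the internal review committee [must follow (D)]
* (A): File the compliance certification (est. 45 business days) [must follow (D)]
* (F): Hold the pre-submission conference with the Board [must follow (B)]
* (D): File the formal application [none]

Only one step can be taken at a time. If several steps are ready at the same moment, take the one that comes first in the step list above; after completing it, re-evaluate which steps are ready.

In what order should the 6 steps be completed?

(D), (B), (A), (F), (E), (C)

Only (D) has no prerequisites, so it is first.
(B) and (A) are both available; (B) is listed earlier → (B).
(A) and (F) are both available; (A) is listed earlier → (A).
(F) needed (B), now all done → (F).
(E) and (C) are both available; (E) is listed earlier → (E).
Next only (C) has its prerequisites met → (C).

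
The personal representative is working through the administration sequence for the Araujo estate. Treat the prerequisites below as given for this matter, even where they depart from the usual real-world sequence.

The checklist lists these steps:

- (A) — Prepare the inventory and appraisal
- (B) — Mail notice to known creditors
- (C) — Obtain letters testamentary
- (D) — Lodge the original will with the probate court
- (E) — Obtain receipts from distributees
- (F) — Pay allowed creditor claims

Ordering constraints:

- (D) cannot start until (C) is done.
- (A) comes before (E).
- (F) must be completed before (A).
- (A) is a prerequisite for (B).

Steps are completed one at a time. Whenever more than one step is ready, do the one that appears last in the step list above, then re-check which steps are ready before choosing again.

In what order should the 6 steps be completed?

(F), (C), (D), (A), (E), (B)

(F) and (C) have no prerequisites; (F) is listed later, so (F) is first.
Now (C) and (A) have their prerequisites met. (C) is listed later, so (C) next.
Now (D) and (A) have their prerequisites met. (D) is listed later, so (D) next.
(A) needed (F), now all done → (A).
Ready: (E) and (B). (E) is listed later → (E).
Next only (B) has its prerequisites met → (B).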